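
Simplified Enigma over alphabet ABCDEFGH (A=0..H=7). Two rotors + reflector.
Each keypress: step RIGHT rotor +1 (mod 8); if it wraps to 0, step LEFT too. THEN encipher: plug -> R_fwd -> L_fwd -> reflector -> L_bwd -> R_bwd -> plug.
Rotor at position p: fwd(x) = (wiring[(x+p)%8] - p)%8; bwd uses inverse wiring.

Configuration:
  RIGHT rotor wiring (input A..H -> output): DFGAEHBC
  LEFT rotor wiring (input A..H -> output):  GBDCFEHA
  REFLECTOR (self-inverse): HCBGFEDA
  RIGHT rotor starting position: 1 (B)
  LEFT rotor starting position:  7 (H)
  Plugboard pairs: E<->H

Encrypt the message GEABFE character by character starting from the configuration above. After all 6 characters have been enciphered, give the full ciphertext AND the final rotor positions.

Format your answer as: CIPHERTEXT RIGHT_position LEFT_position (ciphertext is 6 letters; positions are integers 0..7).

Char 1 ('G'): step: R->2, L=7; G->plug->G->R->B->L->H->refl->A->L'->H->R'->E->plug->H
Char 2 ('E'): step: R->3, L=7; E->plug->H->R->D->L->E->refl->F->L'->G->R'->D->plug->D
Char 3 ('A'): step: R->4, L=7; A->plug->A->R->A->L->B->refl->C->L'->C->R'->G->plug->G
Char 4 ('B'): step: R->5, L=7; B->plug->B->R->E->L->D->refl->G->L'->F->R'->C->plug->C
Char 5 ('F'): step: R->6, L=7; F->plug->F->R->C->L->C->refl->B->L'->A->R'->E->plug->H
Char 6 ('E'): step: R->7, L=7; E->plug->H->R->C->L->C->refl->B->L'->A->R'->G->plug->G
Final: ciphertext=HDGCHG, RIGHT=7, LEFT=7

Answer: HDGCHG 7 7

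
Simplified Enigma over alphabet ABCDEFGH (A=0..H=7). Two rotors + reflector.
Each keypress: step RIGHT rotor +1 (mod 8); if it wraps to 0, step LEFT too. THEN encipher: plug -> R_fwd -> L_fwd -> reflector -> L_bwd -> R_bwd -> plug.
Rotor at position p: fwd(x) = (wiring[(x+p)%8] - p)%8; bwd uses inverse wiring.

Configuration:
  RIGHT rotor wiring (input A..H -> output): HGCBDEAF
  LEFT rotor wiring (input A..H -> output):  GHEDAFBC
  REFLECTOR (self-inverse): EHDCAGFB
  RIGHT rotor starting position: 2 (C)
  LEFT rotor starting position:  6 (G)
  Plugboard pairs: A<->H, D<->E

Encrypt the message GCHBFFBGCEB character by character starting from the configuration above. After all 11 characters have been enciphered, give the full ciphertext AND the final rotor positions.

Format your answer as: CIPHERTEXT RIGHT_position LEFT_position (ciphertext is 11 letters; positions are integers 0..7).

Answer: AABFGCHCEAA 5 7

Derivation:
Char 1 ('G'): step: R->3, L=6; G->plug->G->R->D->L->B->refl->H->L'->H->R'->H->plug->A
Char 2 ('C'): step: R->4, L=6; C->plug->C->R->E->L->G->refl->F->L'->F->R'->H->plug->A
Char 3 ('H'): step: R->5, L=6; H->plug->A->R->H->L->H->refl->B->L'->D->R'->B->plug->B
Char 4 ('B'): step: R->6, L=6; B->plug->B->R->H->L->H->refl->B->L'->D->R'->F->plug->F
Char 5 ('F'): step: R->7, L=6; F->plug->F->R->E->L->G->refl->F->L'->F->R'->G->plug->G
Char 6 ('F'): step: R->0, L->7 (L advanced); F->plug->F->R->E->L->E->refl->A->L'->C->R'->C->plug->C
Char 7 ('B'): step: R->1, L=7; B->plug->B->R->B->L->H->refl->B->L'->F->R'->A->plug->H
Char 8 ('G'): step: R->2, L=7; G->plug->G->R->F->L->B->refl->H->L'->B->R'->C->plug->C
Char 9 ('C'): step: R->3, L=7; C->plug->C->R->B->L->H->refl->B->L'->F->R'->D->plug->E
Char 10 ('E'): step: R->4, L=7; E->plug->D->R->B->L->H->refl->B->L'->F->R'->H->plug->A
Char 11 ('B'): step: R->5, L=7; B->plug->B->R->D->L->F->refl->G->L'->G->R'->H->plug->A
Final: ciphertext=AABFGCHCEAA, RIGHT=5, LEFT=7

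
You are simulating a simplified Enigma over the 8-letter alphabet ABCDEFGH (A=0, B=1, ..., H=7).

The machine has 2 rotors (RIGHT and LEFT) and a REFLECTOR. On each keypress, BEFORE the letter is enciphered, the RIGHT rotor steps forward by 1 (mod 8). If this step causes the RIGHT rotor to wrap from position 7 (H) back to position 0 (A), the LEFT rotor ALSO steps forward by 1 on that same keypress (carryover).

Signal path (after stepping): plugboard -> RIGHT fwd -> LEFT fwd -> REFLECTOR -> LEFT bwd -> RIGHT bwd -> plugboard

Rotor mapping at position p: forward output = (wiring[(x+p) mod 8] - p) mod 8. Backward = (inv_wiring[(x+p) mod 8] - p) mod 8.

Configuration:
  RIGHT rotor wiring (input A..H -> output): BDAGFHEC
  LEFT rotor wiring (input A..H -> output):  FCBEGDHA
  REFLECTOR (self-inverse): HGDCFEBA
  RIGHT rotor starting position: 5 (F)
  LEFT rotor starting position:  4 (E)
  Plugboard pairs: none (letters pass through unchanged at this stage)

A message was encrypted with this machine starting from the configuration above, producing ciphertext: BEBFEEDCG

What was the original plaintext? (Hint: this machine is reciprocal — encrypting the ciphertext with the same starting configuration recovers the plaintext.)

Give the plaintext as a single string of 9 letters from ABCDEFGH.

Answer: DDDEHGBDF

Derivation:
Char 1 ('B'): step: R->6, L=4; B->plug->B->R->E->L->B->refl->G->L'->F->R'->D->plug->D
Char 2 ('E'): step: R->7, L=4; E->plug->E->R->H->L->A->refl->H->L'->B->R'->D->plug->D
Char 3 ('B'): step: R->0, L->5 (L advanced); B->plug->B->R->D->L->A->refl->H->L'->G->R'->D->plug->D
Char 4 ('F'): step: R->1, L=5; F->plug->F->R->D->L->A->refl->H->L'->G->R'->E->plug->E
Char 5 ('E'): step: R->2, L=5; E->plug->E->R->C->L->D->refl->C->L'->B->R'->H->plug->H
Char 6 ('E'): step: R->3, L=5; E->plug->E->R->H->L->B->refl->G->L'->A->R'->G->plug->G
Char 7 ('D'): step: R->4, L=5; D->plug->D->R->G->L->H->refl->A->L'->D->R'->B->plug->B
Char 8 ('C'): step: R->5, L=5; C->plug->C->R->F->L->E->refl->F->L'->E->R'->D->plug->D
Char 9 ('G'): step: R->6, L=5; G->plug->G->R->H->L->B->refl->G->L'->A->R'->F->plug->F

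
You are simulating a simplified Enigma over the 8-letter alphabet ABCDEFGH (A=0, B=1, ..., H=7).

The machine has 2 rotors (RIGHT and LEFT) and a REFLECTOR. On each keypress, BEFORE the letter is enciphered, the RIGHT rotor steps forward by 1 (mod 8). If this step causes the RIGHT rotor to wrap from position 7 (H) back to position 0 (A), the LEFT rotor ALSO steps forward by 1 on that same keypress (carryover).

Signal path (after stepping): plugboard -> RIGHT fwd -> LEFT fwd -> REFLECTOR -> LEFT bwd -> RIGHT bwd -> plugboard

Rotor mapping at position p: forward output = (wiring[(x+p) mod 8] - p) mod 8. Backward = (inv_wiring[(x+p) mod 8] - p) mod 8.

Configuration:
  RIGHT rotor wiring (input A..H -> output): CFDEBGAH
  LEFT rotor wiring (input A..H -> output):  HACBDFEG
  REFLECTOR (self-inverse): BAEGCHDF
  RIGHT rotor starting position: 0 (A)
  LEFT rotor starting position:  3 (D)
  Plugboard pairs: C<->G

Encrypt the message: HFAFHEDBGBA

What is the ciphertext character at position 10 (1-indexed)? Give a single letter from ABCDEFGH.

Char 1 ('H'): step: R->1, L=3; H->plug->H->R->B->L->A->refl->B->L'->D->R'->C->plug->G
Char 2 ('F'): step: R->2, L=3; F->plug->F->R->F->L->E->refl->C->L'->C->R'->B->plug->B
Char 3 ('A'): step: R->3, L=3; A->plug->A->R->B->L->A->refl->B->L'->D->R'->C->plug->G
Char 4 ('F'): step: R->4, L=3; F->plug->F->R->B->L->A->refl->B->L'->D->R'->D->plug->D
Char 5 ('H'): step: R->5, L=3; H->plug->H->R->E->L->D->refl->G->L'->A->R'->E->plug->E
Char 6 ('E'): step: R->6, L=3; E->plug->E->R->F->L->E->refl->C->L'->C->R'->A->plug->A
Char 7 ('D'): step: R->7, L=3; D->plug->D->R->E->L->D->refl->G->L'->A->R'->A->plug->A
Char 8 ('B'): step: R->0, L->4 (L advanced); B->plug->B->R->F->L->E->refl->C->L'->D->R'->C->plug->G
Char 9 ('G'): step: R->1, L=4; G->plug->C->R->D->L->C->refl->E->L'->F->R'->E->plug->E
Char 10 ('B'): step: R->2, L=4; B->plug->B->R->C->L->A->refl->B->L'->B->R'->A->plug->A

A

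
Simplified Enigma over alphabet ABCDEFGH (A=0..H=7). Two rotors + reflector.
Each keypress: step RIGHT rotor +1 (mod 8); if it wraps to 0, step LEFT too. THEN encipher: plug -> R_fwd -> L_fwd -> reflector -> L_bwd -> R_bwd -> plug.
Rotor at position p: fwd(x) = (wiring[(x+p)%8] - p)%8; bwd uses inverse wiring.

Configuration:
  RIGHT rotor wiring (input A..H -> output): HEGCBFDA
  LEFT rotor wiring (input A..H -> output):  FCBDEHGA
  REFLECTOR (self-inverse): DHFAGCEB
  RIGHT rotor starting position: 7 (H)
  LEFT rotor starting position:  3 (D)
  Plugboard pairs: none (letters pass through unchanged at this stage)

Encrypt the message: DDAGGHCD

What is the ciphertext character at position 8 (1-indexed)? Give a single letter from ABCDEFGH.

Char 1 ('D'): step: R->0, L->4 (L advanced); D->plug->D->R->C->L->C->refl->F->L'->G->R'->C->plug->C
Char 2 ('D'): step: R->1, L=4; D->plug->D->R->A->L->A->refl->D->L'->B->R'->C->plug->C
Char 3 ('A'): step: R->2, L=4; A->plug->A->R->E->L->B->refl->H->L'->H->R'->C->plug->C
Char 4 ('G'): step: R->3, L=4; G->plug->G->R->B->L->D->refl->A->L'->A->R'->D->plug->D
Char 5 ('G'): step: R->4, L=4; G->plug->G->R->C->L->C->refl->F->L'->G->R'->H->plug->H
Char 6 ('H'): step: R->5, L=4; H->plug->H->R->E->L->B->refl->H->L'->H->R'->E->plug->E
Char 7 ('C'): step: R->6, L=4; C->plug->C->R->B->L->D->refl->A->L'->A->R'->E->plug->E
Char 8 ('D'): step: R->7, L=4; D->plug->D->R->H->L->H->refl->B->L'->E->R'->H->plug->H

H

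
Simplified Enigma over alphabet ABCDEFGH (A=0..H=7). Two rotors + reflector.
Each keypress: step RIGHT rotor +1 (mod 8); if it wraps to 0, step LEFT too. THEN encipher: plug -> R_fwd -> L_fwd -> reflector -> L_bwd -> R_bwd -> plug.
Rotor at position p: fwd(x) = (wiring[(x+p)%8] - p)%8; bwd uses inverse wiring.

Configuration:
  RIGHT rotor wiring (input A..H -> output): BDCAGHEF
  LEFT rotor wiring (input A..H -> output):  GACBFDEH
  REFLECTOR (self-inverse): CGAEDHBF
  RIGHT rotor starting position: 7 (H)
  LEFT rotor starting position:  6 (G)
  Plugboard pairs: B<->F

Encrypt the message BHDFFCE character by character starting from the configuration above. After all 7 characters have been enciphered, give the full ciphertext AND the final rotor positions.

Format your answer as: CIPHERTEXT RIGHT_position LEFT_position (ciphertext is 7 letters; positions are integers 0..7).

Char 1 ('B'): step: R->0, L->7 (L advanced); B->plug->F->R->H->L->F->refl->H->L'->B->R'->A->plug->A
Char 2 ('H'): step: R->1, L=7; H->plug->H->R->A->L->A->refl->C->L'->E->R'->G->plug->G
Char 3 ('D'): step: R->2, L=7; D->plug->D->R->F->L->G->refl->B->L'->C->R'->E->plug->E
Char 4 ('F'): step: R->3, L=7; F->plug->B->R->D->L->D->refl->E->L'->G->R'->F->plug->B
Char 5 ('F'): step: R->4, L=7; F->plug->B->R->D->L->D->refl->E->L'->G->R'->G->plug->G
Char 6 ('C'): step: R->5, L=7; C->plug->C->R->A->L->A->refl->C->L'->E->R'->D->plug->D
Char 7 ('E'): step: R->6, L=7; E->plug->E->R->E->L->C->refl->A->L'->A->R'->G->plug->G
Final: ciphertext=AGEBGDG, RIGHT=6, LEFT=7

Answer: AGEBGDG 6 7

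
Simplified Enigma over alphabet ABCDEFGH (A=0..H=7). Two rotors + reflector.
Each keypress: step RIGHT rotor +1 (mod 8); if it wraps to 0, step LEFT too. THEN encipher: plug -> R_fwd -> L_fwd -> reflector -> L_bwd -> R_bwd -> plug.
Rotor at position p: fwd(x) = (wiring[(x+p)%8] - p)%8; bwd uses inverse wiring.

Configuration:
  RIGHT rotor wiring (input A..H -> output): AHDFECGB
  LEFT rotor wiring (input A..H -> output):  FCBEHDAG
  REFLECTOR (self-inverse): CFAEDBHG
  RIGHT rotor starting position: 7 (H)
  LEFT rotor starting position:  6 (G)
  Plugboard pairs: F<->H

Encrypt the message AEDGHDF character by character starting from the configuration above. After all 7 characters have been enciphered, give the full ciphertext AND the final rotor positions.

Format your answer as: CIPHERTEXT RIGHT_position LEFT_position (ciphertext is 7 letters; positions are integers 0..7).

Char 1 ('A'): step: R->0, L->7 (L advanced); A->plug->A->R->A->L->H->refl->G->L'->B->R'->H->plug->F
Char 2 ('E'): step: R->1, L=7; E->plug->E->R->B->L->G->refl->H->L'->A->R'->G->plug->G
Char 3 ('D'): step: R->2, L=7; D->plug->D->R->A->L->H->refl->G->L'->B->R'->A->plug->A
Char 4 ('G'): step: R->3, L=7; G->plug->G->R->E->L->F->refl->B->L'->H->R'->C->plug->C
Char 5 ('H'): step: R->4, L=7; H->plug->F->R->D->L->C->refl->A->L'->F->R'->D->plug->D
Char 6 ('D'): step: R->5, L=7; D->plug->D->R->D->L->C->refl->A->L'->F->R'->A->plug->A
Char 7 ('F'): step: R->6, L=7; F->plug->H->R->E->L->F->refl->B->L'->H->R'->F->plug->H
Final: ciphertext=FGACDAH, RIGHT=6, LEFT=7

Answer: FGACDAH 6 7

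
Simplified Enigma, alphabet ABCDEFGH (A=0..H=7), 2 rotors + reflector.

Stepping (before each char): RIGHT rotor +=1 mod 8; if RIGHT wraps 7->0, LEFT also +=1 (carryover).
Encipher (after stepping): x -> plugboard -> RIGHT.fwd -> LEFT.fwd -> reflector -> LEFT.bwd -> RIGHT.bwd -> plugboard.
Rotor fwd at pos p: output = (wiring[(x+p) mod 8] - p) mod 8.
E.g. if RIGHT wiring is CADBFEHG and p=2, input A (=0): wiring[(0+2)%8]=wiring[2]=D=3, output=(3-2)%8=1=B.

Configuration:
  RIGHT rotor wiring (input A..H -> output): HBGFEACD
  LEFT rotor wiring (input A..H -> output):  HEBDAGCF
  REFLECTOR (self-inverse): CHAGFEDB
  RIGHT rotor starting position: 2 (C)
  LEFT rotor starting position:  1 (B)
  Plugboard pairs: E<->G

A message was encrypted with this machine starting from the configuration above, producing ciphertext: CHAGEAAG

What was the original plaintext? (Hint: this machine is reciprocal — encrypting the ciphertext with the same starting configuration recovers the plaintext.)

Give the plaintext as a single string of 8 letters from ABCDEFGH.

Char 1 ('C'): step: R->3, L=1; C->plug->C->R->F->L->B->refl->H->L'->D->R'->H->plug->H
Char 2 ('H'): step: R->4, L=1; H->plug->H->R->B->L->A->refl->C->L'->C->R'->G->plug->E
Char 3 ('A'): step: R->5, L=1; A->plug->A->R->D->L->H->refl->B->L'->F->R'->B->plug->B
Char 4 ('G'): step: R->6, L=1; G->plug->E->R->A->L->D->refl->G->L'->H->R'->F->plug->F
Char 5 ('E'): step: R->7, L=1; E->plug->G->R->B->L->A->refl->C->L'->C->R'->C->plug->C
Char 6 ('A'): step: R->0, L->2 (L advanced); A->plug->A->R->H->L->C->refl->A->L'->E->R'->E->plug->G
Char 7 ('A'): step: R->1, L=2; A->plug->A->R->A->L->H->refl->B->L'->B->R'->F->plug->F
Char 8 ('G'): step: R->2, L=2; G->plug->E->R->A->L->H->refl->B->L'->B->R'->F->plug->F

Answer: HEBFCGFF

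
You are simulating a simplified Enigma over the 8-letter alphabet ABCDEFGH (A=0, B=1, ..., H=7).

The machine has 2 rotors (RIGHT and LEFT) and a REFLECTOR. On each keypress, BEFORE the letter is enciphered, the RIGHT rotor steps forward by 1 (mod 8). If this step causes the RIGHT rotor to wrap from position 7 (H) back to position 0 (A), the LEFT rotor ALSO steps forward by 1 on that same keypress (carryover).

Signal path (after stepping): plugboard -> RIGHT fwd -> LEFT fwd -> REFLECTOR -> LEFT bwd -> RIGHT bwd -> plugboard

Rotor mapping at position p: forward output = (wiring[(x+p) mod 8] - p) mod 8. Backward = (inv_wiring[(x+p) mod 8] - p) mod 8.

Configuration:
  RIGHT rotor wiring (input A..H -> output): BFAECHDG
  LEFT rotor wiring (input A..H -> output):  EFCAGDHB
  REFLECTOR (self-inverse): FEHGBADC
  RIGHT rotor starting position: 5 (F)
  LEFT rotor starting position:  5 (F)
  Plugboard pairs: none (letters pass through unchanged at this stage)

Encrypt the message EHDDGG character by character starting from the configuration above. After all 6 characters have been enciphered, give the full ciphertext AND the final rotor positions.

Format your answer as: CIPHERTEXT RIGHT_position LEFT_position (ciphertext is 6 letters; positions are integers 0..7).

Answer: DECFAA 3 6

Derivation:
Char 1 ('E'): step: R->6, L=5; E->plug->E->R->C->L->E->refl->B->L'->H->R'->D->plug->D
Char 2 ('H'): step: R->7, L=5; H->plug->H->R->E->L->A->refl->F->L'->F->R'->E->plug->E
Char 3 ('D'): step: R->0, L->6 (L advanced); D->plug->D->R->E->L->E->refl->B->L'->A->R'->C->plug->C
Char 4 ('D'): step: R->1, L=6; D->plug->D->R->B->L->D->refl->G->L'->C->R'->F->plug->F
Char 5 ('G'): step: R->2, L=6; G->plug->G->R->H->L->F->refl->A->L'->G->R'->A->plug->A
Char 6 ('G'): step: R->3, L=6; G->plug->G->R->C->L->G->refl->D->L'->B->R'->A->plug->A
Final: ciphertext=DECFAA, RIGHT=3, LEFT=6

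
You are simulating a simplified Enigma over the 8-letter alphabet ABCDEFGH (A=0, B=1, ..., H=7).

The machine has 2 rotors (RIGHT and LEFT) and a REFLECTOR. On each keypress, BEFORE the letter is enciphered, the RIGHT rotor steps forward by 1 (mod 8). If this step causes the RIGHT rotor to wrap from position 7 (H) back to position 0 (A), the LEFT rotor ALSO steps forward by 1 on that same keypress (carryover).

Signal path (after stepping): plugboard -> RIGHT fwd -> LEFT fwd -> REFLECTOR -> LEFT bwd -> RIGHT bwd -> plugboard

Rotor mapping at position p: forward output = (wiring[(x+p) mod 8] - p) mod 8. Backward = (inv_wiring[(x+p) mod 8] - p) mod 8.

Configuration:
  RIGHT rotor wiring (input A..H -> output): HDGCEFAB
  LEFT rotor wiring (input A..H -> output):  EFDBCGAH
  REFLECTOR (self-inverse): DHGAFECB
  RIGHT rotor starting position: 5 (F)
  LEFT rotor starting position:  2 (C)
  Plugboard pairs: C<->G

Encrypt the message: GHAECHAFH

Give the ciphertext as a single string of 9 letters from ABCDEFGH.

Answer: EBDDHFHCA

Derivation:
Char 1 ('G'): step: R->6, L=2; G->plug->C->R->B->L->H->refl->B->L'->A->R'->E->plug->E
Char 2 ('H'): step: R->7, L=2; H->plug->H->R->B->L->H->refl->B->L'->A->R'->B->plug->B
Char 3 ('A'): step: R->0, L->3 (L advanced); A->plug->A->R->H->L->A->refl->D->L'->C->R'->D->plug->D
Char 4 ('E'): step: R->1, L=3; E->plug->E->R->E->L->E->refl->F->L'->D->R'->D->plug->D
Char 5 ('C'): step: R->2, L=3; C->plug->G->R->F->L->B->refl->H->L'->B->R'->H->plug->H
Char 6 ('H'): step: R->3, L=3; H->plug->H->R->D->L->F->refl->E->L'->E->R'->F->plug->F
Char 7 ('A'): step: R->4, L=3; A->plug->A->R->A->L->G->refl->C->L'->G->R'->H->plug->H
Char 8 ('F'): step: R->5, L=3; F->plug->F->R->B->L->H->refl->B->L'->F->R'->G->plug->C
Char 9 ('H'): step: R->6, L=3; H->plug->H->R->H->L->A->refl->D->L'->C->R'->A->plug->A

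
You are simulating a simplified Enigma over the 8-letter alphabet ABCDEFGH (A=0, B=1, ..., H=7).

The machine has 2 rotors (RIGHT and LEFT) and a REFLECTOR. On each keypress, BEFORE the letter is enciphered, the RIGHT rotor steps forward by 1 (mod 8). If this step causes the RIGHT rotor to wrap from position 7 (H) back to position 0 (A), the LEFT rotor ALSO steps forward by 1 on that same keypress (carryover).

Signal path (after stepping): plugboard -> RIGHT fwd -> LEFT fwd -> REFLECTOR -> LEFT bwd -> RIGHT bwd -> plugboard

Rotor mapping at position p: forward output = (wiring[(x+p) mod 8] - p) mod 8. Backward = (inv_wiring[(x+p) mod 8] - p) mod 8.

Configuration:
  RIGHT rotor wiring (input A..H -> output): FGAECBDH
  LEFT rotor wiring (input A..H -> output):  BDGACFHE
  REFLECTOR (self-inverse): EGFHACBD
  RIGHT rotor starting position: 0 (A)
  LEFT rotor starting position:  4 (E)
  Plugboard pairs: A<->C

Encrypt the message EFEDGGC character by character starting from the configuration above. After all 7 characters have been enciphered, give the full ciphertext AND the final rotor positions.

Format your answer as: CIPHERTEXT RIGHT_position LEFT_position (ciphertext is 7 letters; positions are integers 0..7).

Char 1 ('E'): step: R->1, L=4; E->plug->E->R->A->L->G->refl->B->L'->B->R'->D->plug->D
Char 2 ('F'): step: R->2, L=4; F->plug->F->R->F->L->H->refl->D->L'->C->R'->B->plug->B
Char 3 ('E'): step: R->3, L=4; E->plug->E->R->E->L->F->refl->C->L'->G->R'->C->plug->A
Char 4 ('D'): step: R->4, L=4; D->plug->D->R->D->L->A->refl->E->L'->H->R'->C->plug->A
Char 5 ('G'): step: R->5, L=4; G->plug->G->R->H->L->E->refl->A->L'->D->R'->F->plug->F
Char 6 ('G'): step: R->6, L=4; G->plug->G->R->E->L->F->refl->C->L'->G->R'->F->plug->F
Char 7 ('C'): step: R->7, L=4; C->plug->A->R->A->L->G->refl->B->L'->B->R'->D->plug->D
Final: ciphertext=DBAAFFD, RIGHT=7, LEFT=4

Answer: DBAAFFD 7 4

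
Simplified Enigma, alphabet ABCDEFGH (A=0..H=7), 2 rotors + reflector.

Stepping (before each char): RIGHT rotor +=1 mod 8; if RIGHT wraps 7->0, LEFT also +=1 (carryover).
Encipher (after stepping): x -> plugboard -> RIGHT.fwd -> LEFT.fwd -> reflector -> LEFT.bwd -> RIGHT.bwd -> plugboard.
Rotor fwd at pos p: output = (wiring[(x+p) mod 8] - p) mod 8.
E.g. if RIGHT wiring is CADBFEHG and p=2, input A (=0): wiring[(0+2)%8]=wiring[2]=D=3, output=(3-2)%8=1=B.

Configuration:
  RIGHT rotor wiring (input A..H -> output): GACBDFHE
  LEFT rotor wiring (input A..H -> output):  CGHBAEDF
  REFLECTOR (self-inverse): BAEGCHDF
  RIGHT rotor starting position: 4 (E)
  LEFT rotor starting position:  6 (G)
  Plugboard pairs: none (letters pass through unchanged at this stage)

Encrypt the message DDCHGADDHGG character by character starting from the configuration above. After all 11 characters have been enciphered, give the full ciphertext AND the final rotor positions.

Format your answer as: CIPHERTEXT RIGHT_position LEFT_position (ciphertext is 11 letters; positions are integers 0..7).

Answer: ABHGHCHBBFE 7 7

Derivation:
Char 1 ('D'): step: R->5, L=6; D->plug->D->R->B->L->H->refl->F->L'->A->R'->A->plug->A
Char 2 ('D'): step: R->6, L=6; D->plug->D->R->C->L->E->refl->C->L'->G->R'->B->plug->B
Char 3 ('C'): step: R->7, L=6; C->plug->C->R->B->L->H->refl->F->L'->A->R'->H->plug->H
Char 4 ('H'): step: R->0, L->7 (L advanced); H->plug->H->R->E->L->C->refl->E->L'->H->R'->G->plug->G
Char 5 ('G'): step: R->1, L=7; G->plug->G->R->D->L->A->refl->B->L'->F->R'->H->plug->H
Char 6 ('A'): step: R->2, L=7; A->plug->A->R->A->L->G->refl->D->L'->B->R'->C->plug->C
Char 7 ('D'): step: R->3, L=7; D->plug->D->R->E->L->C->refl->E->L'->H->R'->H->plug->H
Char 8 ('D'): step: R->4, L=7; D->plug->D->R->A->L->G->refl->D->L'->B->R'->B->plug->B
Char 9 ('H'): step: R->5, L=7; H->plug->H->R->G->L->F->refl->H->L'->C->R'->B->plug->B
Char 10 ('G'): step: R->6, L=7; G->plug->G->R->F->L->B->refl->A->L'->D->R'->F->plug->F
Char 11 ('G'): step: R->7, L=7; G->plug->G->R->G->L->F->refl->H->L'->C->R'->E->plug->E
Final: ciphertext=ABHGHCHBBFE, RIGHT=7, LEFT=7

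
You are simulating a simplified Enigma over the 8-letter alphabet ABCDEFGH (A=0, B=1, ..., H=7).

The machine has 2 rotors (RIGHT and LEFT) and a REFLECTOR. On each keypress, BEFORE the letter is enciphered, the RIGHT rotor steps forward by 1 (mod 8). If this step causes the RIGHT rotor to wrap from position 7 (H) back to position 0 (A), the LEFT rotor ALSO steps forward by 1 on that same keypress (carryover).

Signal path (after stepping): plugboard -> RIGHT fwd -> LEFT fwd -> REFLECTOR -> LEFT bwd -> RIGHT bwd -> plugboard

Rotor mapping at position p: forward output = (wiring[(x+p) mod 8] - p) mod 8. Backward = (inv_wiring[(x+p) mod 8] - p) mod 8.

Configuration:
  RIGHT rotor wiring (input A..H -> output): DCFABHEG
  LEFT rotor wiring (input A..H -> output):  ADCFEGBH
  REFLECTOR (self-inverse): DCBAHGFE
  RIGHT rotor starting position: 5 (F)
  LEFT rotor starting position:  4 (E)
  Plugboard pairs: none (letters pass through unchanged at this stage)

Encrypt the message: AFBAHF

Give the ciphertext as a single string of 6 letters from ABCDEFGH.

Answer: FDDCEH

Derivation:
Char 1 ('A'): step: R->6, L=4; A->plug->A->R->G->L->G->refl->F->L'->C->R'->F->plug->F
Char 2 ('F'): step: R->7, L=4; F->plug->F->R->C->L->F->refl->G->L'->G->R'->D->plug->D
Char 3 ('B'): step: R->0, L->5 (L advanced); B->plug->B->R->C->L->C->refl->B->L'->A->R'->D->plug->D
Char 4 ('A'): step: R->1, L=5; A->plug->A->R->B->L->E->refl->H->L'->H->R'->C->plug->C
Char 5 ('H'): step: R->2, L=5; H->plug->H->R->A->L->B->refl->C->L'->C->R'->E->plug->E
Char 6 ('F'): step: R->3, L=5; F->plug->F->R->A->L->B->refl->C->L'->C->R'->H->plug->H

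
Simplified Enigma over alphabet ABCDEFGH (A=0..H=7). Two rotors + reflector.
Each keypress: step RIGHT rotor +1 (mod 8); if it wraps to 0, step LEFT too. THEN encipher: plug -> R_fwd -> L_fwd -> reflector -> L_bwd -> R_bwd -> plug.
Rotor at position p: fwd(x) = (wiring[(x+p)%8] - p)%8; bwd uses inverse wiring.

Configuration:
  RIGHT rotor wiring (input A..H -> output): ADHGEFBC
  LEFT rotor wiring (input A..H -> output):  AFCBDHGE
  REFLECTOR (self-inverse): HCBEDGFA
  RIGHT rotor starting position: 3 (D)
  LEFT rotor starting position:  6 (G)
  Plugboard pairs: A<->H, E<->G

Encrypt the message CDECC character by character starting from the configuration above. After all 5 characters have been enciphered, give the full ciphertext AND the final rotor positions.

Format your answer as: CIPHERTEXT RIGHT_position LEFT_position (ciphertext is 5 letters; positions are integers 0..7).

Char 1 ('C'): step: R->4, L=6; C->plug->C->R->F->L->D->refl->E->L'->E->R'->E->plug->G
Char 2 ('D'): step: R->5, L=6; D->plug->D->R->D->L->H->refl->A->L'->A->R'->A->plug->H
Char 3 ('E'): step: R->6, L=6; E->plug->G->R->G->L->F->refl->G->L'->B->R'->E->plug->G
Char 4 ('C'): step: R->7, L=6; C->plug->C->R->E->L->E->refl->D->L'->F->R'->F->plug->F
Char 5 ('C'): step: R->0, L->7 (L advanced); C->plug->C->R->H->L->H->refl->A->L'->G->R'->D->plug->D
Final: ciphertext=GHGFD, RIGHT=0, LEFT=7

Answer: GHGFD 0 7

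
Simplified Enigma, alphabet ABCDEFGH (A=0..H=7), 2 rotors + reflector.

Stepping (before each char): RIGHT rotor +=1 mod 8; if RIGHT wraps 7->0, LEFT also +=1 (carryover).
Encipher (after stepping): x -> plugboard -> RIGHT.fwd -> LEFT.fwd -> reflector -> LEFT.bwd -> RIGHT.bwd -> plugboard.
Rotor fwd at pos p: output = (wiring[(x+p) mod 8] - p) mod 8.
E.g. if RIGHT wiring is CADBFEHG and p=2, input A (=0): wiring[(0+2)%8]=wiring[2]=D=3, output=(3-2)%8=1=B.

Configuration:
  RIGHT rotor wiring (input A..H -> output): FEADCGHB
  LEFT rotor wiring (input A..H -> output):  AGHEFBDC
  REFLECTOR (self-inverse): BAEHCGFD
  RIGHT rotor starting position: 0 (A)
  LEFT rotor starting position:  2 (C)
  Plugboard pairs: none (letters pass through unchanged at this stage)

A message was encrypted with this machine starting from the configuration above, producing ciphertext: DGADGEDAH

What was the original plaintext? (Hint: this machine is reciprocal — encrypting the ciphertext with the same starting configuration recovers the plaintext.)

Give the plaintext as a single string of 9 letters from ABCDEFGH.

Char 1 ('D'): step: R->1, L=2; D->plug->D->R->B->L->C->refl->E->L'->H->R'->B->plug->B
Char 2 ('G'): step: R->2, L=2; G->plug->G->R->D->L->H->refl->D->L'->C->R'->H->plug->H
Char 3 ('A'): step: R->3, L=2; A->plug->A->R->A->L->F->refl->G->L'->G->R'->E->plug->E
Char 4 ('D'): step: R->4, L=2; D->plug->D->R->F->L->A->refl->B->L'->E->R'->G->plug->G
Char 5 ('G'): step: R->5, L=2; G->plug->G->R->G->L->G->refl->F->L'->A->R'->D->plug->D
Char 6 ('E'): step: R->6, L=2; E->plug->E->R->C->L->D->refl->H->L'->D->R'->B->plug->B
Char 7 ('D'): step: R->7, L=2; D->plug->D->R->B->L->C->refl->E->L'->H->R'->G->plug->G
Char 8 ('A'): step: R->0, L->3 (L advanced); A->plug->A->R->F->L->F->refl->G->L'->C->R'->E->plug->E
Char 9 ('H'): step: R->1, L=3; H->plug->H->R->E->L->H->refl->D->L'->G->R'->F->plug->F

Answer: BHEGDBGEF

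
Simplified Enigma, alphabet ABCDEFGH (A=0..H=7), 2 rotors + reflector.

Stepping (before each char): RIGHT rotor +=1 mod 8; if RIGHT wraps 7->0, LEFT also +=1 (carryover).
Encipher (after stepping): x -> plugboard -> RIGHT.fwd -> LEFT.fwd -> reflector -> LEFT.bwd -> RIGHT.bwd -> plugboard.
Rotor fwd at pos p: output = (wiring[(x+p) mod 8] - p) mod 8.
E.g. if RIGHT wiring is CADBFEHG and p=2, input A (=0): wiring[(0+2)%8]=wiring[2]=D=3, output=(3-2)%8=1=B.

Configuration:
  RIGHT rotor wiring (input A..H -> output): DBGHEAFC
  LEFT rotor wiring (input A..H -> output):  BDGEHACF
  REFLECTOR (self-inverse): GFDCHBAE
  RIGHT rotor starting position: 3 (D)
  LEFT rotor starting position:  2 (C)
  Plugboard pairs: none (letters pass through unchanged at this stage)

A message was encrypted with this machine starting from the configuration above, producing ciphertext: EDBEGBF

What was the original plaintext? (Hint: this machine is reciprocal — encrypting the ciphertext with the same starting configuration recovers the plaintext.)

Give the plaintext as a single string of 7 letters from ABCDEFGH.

Char 1 ('E'): step: R->4, L=2; E->plug->E->R->H->L->B->refl->F->L'->C->R'->G->plug->G
Char 2 ('D'): step: R->5, L=2; D->plug->D->R->G->L->H->refl->E->L'->A->R'->B->plug->B
Char 3 ('B'): step: R->6, L=2; B->plug->B->R->E->L->A->refl->G->L'->D->R'->D->plug->D
Char 4 ('E'): step: R->7, L=2; E->plug->E->R->A->L->E->refl->H->L'->G->R'->H->plug->H
Char 5 ('G'): step: R->0, L->3 (L advanced); G->plug->G->R->F->L->G->refl->A->L'->G->R'->C->plug->C
Char 6 ('B'): step: R->1, L=3; B->plug->B->R->F->L->G->refl->A->L'->G->R'->C->plug->C
Char 7 ('F'): step: R->2, L=3; F->plug->F->R->A->L->B->refl->F->L'->C->R'->C->plug->C

Answer: GBDHCCC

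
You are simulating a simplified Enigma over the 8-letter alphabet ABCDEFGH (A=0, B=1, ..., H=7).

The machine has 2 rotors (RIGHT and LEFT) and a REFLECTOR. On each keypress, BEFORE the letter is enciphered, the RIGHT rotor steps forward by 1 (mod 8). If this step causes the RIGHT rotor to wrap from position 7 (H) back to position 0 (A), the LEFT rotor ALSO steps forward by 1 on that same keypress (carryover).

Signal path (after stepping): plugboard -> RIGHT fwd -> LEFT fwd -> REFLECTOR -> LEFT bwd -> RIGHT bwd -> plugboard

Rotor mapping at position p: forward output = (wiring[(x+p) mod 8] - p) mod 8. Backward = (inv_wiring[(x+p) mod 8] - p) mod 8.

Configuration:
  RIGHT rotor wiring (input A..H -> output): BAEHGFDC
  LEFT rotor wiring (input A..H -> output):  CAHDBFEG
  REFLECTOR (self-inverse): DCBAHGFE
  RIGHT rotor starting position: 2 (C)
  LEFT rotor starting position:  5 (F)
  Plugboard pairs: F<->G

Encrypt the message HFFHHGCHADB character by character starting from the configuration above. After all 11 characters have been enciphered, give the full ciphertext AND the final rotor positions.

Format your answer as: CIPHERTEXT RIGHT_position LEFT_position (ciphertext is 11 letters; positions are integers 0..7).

Char 1 ('H'): step: R->3, L=5; H->plug->H->R->B->L->H->refl->E->L'->H->R'->E->plug->E
Char 2 ('F'): step: R->4, L=5; F->plug->G->R->A->L->A->refl->D->L'->E->R'->F->plug->G
Char 3 ('F'): step: R->5, L=5; F->plug->G->R->C->L->B->refl->C->L'->F->R'->C->plug->C
Char 4 ('H'): step: R->6, L=5; H->plug->H->R->H->L->E->refl->H->L'->B->R'->F->plug->G
Char 5 ('H'): step: R->7, L=5; H->plug->H->R->E->L->D->refl->A->L'->A->R'->E->plug->E
Char 6 ('G'): step: R->0, L->6 (L advanced); G->plug->F->R->F->L->F->refl->G->L'->A->R'->B->plug->B
Char 7 ('C'): step: R->1, L=6; C->plug->C->R->G->L->D->refl->A->L'->B->R'->G->plug->F
Char 8 ('H'): step: R->2, L=6; H->plug->H->R->G->L->D->refl->A->L'->B->R'->E->plug->E
Char 9 ('A'): step: R->3, L=6; A->plug->A->R->E->L->B->refl->C->L'->D->R'->B->plug->B
Char 10 ('D'): step: R->4, L=6; D->plug->D->R->G->L->D->refl->A->L'->B->R'->B->plug->B
Char 11 ('B'): step: R->5, L=6; B->plug->B->R->G->L->D->refl->A->L'->B->R'->H->plug->H
Final: ciphertext=EGCGEBFEBBH, RIGHT=5, LEFT=6

Answer: EGCGEBFEBBH 5 6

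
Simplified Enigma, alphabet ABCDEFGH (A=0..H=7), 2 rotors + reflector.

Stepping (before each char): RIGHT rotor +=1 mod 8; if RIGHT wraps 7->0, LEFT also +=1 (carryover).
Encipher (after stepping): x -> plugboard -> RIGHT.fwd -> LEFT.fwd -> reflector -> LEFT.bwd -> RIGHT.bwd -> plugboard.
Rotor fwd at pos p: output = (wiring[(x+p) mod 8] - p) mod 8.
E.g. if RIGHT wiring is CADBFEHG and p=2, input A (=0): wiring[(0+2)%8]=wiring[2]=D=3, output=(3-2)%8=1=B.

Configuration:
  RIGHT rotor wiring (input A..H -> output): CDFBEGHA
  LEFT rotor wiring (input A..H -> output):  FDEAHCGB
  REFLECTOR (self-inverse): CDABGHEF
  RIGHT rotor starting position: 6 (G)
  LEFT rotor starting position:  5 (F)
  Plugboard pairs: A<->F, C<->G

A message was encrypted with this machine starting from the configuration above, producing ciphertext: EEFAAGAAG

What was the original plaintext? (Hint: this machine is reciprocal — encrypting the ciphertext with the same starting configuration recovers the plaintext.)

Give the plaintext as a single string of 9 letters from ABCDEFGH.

Char 1 ('E'): step: R->7, L=5; E->plug->E->R->C->L->E->refl->G->L'->E->R'->C->plug->G
Char 2 ('E'): step: R->0, L->6 (L advanced); E->plug->E->R->E->L->G->refl->E->L'->H->R'->G->plug->C
Char 3 ('F'): step: R->1, L=6; F->plug->A->R->C->L->H->refl->F->L'->D->R'->D->plug->D
Char 4 ('A'): step: R->2, L=6; A->plug->F->R->G->L->B->refl->D->L'->B->R'->H->plug->H
Char 5 ('A'): step: R->3, L=6; A->plug->F->R->H->L->E->refl->G->L'->E->R'->D->plug->D
Char 6 ('G'): step: R->4, L=6; G->plug->C->R->D->L->F->refl->H->L'->C->R'->B->plug->B
Char 7 ('A'): step: R->5, L=6; A->plug->F->R->A->L->A->refl->C->L'->F->R'->D->plug->D
Char 8 ('A'): step: R->6, L=6; A->plug->F->R->D->L->F->refl->H->L'->C->R'->B->plug->B
Char 9 ('G'): step: R->7, L=6; G->plug->C->R->E->L->G->refl->E->L'->H->R'->G->plug->C

Answer: GCDHDBDBC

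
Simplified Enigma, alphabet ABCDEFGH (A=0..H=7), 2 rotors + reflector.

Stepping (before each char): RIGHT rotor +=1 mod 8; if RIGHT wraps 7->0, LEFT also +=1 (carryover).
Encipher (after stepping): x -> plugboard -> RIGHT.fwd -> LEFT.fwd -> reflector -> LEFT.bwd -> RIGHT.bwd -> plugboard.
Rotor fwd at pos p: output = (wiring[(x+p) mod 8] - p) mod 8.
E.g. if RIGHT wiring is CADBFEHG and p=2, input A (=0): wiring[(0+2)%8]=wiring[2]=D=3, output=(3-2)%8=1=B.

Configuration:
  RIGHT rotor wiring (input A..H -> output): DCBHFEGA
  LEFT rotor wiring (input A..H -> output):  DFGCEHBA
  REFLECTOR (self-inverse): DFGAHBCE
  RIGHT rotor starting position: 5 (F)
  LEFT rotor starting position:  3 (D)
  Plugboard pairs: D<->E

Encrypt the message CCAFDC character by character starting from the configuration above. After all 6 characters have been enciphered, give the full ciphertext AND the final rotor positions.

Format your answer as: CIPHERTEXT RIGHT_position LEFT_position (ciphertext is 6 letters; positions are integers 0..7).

Char 1 ('C'): step: R->6, L=3; C->plug->C->R->F->L->A->refl->D->L'->H->R'->G->plug->G
Char 2 ('C'): step: R->7, L=3; C->plug->C->R->D->L->G->refl->C->L'->G->R'->F->plug->F
Char 3 ('A'): step: R->0, L->4 (L advanced); A->plug->A->R->D->L->E->refl->H->L'->E->R'->F->plug->F
Char 4 ('F'): step: R->1, L=4; F->plug->F->R->F->L->B->refl->F->L'->C->R'->H->plug->H
Char 5 ('D'): step: R->2, L=4; D->plug->E->R->E->L->H->refl->E->L'->D->R'->C->plug->C
Char 6 ('C'): step: R->3, L=4; C->plug->C->R->B->L->D->refl->A->L'->A->R'->F->plug->F
Final: ciphertext=GFFHCF, RIGHT=3, LEFT=4

Answer: GFFHCF 3 4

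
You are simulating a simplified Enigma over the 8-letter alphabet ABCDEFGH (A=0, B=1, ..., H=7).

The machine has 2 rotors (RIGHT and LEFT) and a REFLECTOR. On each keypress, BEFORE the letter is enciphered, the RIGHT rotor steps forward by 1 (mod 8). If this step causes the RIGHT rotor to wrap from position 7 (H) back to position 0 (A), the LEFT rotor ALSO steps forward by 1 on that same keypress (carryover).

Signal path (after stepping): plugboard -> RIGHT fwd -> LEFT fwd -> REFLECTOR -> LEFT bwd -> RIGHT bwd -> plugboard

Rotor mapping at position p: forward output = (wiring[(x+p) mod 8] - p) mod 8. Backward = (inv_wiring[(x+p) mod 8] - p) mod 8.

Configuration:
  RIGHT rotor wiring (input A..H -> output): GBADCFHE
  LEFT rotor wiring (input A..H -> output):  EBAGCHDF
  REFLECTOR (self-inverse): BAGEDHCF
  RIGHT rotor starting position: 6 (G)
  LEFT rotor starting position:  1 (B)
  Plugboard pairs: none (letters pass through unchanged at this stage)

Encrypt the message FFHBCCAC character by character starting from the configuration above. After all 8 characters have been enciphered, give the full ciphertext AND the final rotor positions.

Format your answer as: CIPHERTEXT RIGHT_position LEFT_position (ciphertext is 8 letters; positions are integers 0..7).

Char 1 ('F'): step: R->7, L=1; F->plug->F->R->D->L->B->refl->A->L'->A->R'->H->plug->H
Char 2 ('F'): step: R->0, L->2 (L advanced); F->plug->F->R->F->L->D->refl->E->L'->B->R'->B->plug->B
Char 3 ('H'): step: R->1, L=2; H->plug->H->R->F->L->D->refl->E->L'->B->R'->D->plug->D
Char 4 ('B'): step: R->2, L=2; B->plug->B->R->B->L->E->refl->D->L'->F->R'->E->plug->E
Char 5 ('C'): step: R->3, L=2; C->plug->C->R->C->L->A->refl->B->L'->E->R'->D->plug->D
Char 6 ('C'): step: R->4, L=2; C->plug->C->R->D->L->F->refl->H->L'->H->R'->H->plug->H
Char 7 ('A'): step: R->5, L=2; A->plug->A->R->A->L->G->refl->C->L'->G->R'->G->plug->G
Char 8 ('C'): step: R->6, L=2; C->plug->C->R->A->L->G->refl->C->L'->G->R'->B->plug->B
Final: ciphertext=HBDEDHGB, RIGHT=6, LEFT=2

Answer: HBDEDHGB 6 2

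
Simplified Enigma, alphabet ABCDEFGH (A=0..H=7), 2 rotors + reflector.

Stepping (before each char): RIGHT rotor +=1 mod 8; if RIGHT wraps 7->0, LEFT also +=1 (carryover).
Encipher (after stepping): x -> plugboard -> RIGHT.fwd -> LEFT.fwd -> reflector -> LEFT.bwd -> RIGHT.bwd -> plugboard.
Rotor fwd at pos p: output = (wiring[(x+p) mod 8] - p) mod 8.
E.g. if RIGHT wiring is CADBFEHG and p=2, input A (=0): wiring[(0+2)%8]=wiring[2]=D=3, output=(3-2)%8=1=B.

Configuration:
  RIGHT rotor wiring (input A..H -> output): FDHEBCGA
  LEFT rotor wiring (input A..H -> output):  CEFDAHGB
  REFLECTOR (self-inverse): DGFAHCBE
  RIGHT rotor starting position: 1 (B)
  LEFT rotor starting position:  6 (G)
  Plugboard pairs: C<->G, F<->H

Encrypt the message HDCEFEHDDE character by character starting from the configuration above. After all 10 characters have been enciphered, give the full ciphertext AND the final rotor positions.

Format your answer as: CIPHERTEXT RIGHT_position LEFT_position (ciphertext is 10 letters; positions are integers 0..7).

Answer: AGHABBFABD 3 7

Derivation:
Char 1 ('H'): step: R->2, L=6; H->plug->F->R->G->L->C->refl->F->L'->F->R'->A->plug->A
Char 2 ('D'): step: R->3, L=6; D->plug->D->R->D->L->G->refl->B->L'->H->R'->C->plug->G
Char 3 ('C'): step: R->4, L=6; C->plug->G->R->D->L->G->refl->B->L'->H->R'->F->plug->H
Char 4 ('E'): step: R->5, L=6; E->plug->E->R->G->L->C->refl->F->L'->F->R'->A->plug->A
Char 5 ('F'): step: R->6, L=6; F->plug->H->R->E->L->H->refl->E->L'->C->R'->B->plug->B
Char 6 ('E'): step: R->7, L=6; E->plug->E->R->F->L->F->refl->C->L'->G->R'->B->plug->B
Char 7 ('H'): step: R->0, L->7 (L advanced); H->plug->F->R->C->L->F->refl->C->L'->A->R'->H->plug->F
Char 8 ('D'): step: R->1, L=7; D->plug->D->R->A->L->C->refl->F->L'->C->R'->A->plug->A
Char 9 ('D'): step: R->2, L=7; D->plug->D->R->A->L->C->refl->F->L'->C->R'->B->plug->B
Char 10 ('E'): step: R->3, L=7; E->plug->E->R->F->L->B->refl->G->L'->D->R'->D->plug->D
Final: ciphertext=AGHABBFABD, RIGHT=3, LEFT=7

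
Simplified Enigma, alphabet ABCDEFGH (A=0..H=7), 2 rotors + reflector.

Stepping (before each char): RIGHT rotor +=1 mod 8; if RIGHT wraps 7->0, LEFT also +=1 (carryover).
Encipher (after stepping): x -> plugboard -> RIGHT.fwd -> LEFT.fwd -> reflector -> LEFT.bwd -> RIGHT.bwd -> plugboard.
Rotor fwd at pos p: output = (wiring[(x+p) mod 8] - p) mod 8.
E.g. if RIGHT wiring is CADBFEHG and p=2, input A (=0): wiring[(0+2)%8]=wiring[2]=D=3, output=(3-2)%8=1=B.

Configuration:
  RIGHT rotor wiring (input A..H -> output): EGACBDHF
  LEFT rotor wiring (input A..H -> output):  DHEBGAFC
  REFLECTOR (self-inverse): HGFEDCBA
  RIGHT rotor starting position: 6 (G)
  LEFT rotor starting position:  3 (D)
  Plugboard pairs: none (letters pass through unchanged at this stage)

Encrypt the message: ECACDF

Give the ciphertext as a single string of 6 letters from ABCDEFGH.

Char 1 ('E'): step: R->7, L=3; E->plug->E->R->D->L->C->refl->F->L'->C->R'->F->plug->F
Char 2 ('C'): step: R->0, L->4 (L advanced); C->plug->C->R->A->L->C->refl->F->L'->H->R'->G->plug->G
Char 3 ('A'): step: R->1, L=4; A->plug->A->R->F->L->D->refl->E->L'->B->R'->C->plug->C
Char 4 ('C'): step: R->2, L=4; C->plug->C->R->H->L->F->refl->C->L'->A->R'->B->plug->B
Char 5 ('D'): step: R->3, L=4; D->plug->D->R->E->L->H->refl->A->L'->G->R'->B->plug->B
Char 6 ('F'): step: R->4, L=4; F->plug->F->R->C->L->B->refl->G->L'->D->R'->C->plug->C

Answer: FGCBBC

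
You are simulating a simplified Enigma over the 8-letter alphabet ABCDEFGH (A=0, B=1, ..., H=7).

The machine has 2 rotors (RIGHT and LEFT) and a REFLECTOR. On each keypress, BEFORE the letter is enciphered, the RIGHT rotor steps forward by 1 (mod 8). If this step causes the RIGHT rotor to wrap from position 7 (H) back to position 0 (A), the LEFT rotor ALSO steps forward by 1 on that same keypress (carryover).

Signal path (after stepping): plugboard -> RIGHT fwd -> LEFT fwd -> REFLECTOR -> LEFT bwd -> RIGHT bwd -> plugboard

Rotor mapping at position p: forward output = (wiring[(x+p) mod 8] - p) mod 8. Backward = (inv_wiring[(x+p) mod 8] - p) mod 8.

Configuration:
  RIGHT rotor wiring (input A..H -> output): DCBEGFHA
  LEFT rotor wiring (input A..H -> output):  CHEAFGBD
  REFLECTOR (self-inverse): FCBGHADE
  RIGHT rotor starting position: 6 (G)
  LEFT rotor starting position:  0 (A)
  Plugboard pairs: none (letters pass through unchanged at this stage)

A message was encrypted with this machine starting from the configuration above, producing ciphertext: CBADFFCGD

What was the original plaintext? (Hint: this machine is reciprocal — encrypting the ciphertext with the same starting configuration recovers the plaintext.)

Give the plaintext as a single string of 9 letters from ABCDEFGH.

Answer: BABBAEBAC

Derivation:
Char 1 ('C'): step: R->7, L=0; C->plug->C->R->D->L->A->refl->F->L'->E->R'->B->plug->B
Char 2 ('B'): step: R->0, L->1 (L advanced); B->plug->B->R->C->L->H->refl->E->L'->D->R'->A->plug->A
Char 3 ('A'): step: R->1, L=1; A->plug->A->R->B->L->D->refl->G->L'->A->R'->B->plug->B
Char 4 ('D'): step: R->2, L=1; D->plug->D->R->D->L->E->refl->H->L'->C->R'->B->plug->B
Char 5 ('F'): step: R->3, L=1; F->plug->F->R->A->L->G->refl->D->L'->B->R'->A->plug->A
Char 6 ('F'): step: R->4, L=1; F->plug->F->R->G->L->C->refl->B->L'->H->R'->E->plug->E
Char 7 ('C'): step: R->5, L=1; C->plug->C->R->D->L->E->refl->H->L'->C->R'->B->plug->B
Char 8 ('G'): step: R->6, L=1; G->plug->G->R->A->L->G->refl->D->L'->B->R'->A->plug->A
Char 9 ('D'): step: R->7, L=1; D->plug->D->R->C->L->H->refl->E->L'->D->R'->C->plug->C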